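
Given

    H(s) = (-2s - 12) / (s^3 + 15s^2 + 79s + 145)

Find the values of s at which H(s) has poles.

s = -5 ± 2j, -5

The poles are the roots of the denominator s^3 + 15s^2 + 79s + 145 = 0.
Trying s = -5: the polynomial evaluates to 0, so (s + 5) is a factor.
Dividing out leaves s^2 + 10s + 29 = 0.
The quadratic formula then gives s = -5 ± 2j.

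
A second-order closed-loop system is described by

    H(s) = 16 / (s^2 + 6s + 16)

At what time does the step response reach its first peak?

Comparing s^2 + 6s + 16 to s^2 + 2ζωₙs + ωₙ²: ωₙ = 4 rad/s and ζ = 6/(2·4) = 0.75.
ζωₙ = 6/2 = 3, so ω_d = ωₙ√(1−ζ²) = √(ωₙ² − (ζωₙ)²) = √(16 − 3²) = √7 ≈ 2.646 rad/s.
t_p = π/ω_d = π/2.646 ≈ 1.187 s.

t_p ≈ 1.187 s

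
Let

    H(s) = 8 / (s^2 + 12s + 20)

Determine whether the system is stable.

The denominator s^2 + 12s + 20 factors as (s + 2)(s + 10), giving poles at s = -2, -10.
Since all poles lie strictly in the left half-plane, the system is stable.

stable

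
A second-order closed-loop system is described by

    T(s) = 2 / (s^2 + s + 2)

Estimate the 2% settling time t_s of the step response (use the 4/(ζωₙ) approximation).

Comparing s^2 + s + 2 to s^2 + 2ζωₙs + ωₙ²: ωₙ = √2 ≈ 1.414 rad/s and ζ = 1/(2·√2) ≈ 0.3536.
ζωₙ = 1/2 = 0.5, so t_s ≈ 4/(ζωₙ) = 4/0.5 = 8 s.

t_s ≈ 8 s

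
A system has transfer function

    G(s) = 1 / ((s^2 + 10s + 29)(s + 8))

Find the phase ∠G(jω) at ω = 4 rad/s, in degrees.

At s = j4: numerator = 1, denominator = -56 + j372.
∠G = ∠num − ∠den = 0° − (98.561°) = -98.56°.

∠G(j4) ≈ -98.56°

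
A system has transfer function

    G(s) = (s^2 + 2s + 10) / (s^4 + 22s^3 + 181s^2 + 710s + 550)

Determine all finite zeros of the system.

s = -1 ± 3j

Set the numerator to zero: s^2 + 2s + 10 = 0.
Factoring: (s^2 + 2s + 10) = 0.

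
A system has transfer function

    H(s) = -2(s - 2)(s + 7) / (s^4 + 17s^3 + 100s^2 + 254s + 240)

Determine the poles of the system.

The poles are the roots of the denominator s^4 + 17s^3 + 100s^2 + 254s + 240 = 0.
Trying s = -8: the polynomial evaluates to 0, so (s + 8) is a factor.
Dividing out leaves s^3 + 9s^2 + 28s + 30 = 0.
This factors further as (s^2 + 6s + 10)(s + 3) = 0.

s = -3 ± j, -8, -3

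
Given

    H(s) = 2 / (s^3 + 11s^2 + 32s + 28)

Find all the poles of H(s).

The poles are the roots of the denominator s^3 + 11s^2 + 32s + 28 = 0.
Trying s = -2: the polynomial evaluates to 0, so (s + 2) is a factor.
Dividing out leaves s^2 + 9s + 14 = 0.
Factoring the quadratic: (s + 2)(s + 7) = 0.

s = -2, -2, -7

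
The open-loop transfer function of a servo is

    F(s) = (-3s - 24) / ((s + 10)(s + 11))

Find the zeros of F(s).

Set the numerator to zero: -3s - 24 = 0, i.e. -3·(s + 8) = 0.
So s = -8.

s = -8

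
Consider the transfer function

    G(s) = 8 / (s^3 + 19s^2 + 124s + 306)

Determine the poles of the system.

s = -5 ± 3j, -9

The poles are the roots of the denominator s^3 + 19s^2 + 124s + 306 = 0.
Trying s = -9: the polynomial evaluates to 0, so (s + 9) is a factor.
Dividing out leaves s^2 + 10s + 34 = 0.
The quadratic formula then gives s = -5 ± 3j.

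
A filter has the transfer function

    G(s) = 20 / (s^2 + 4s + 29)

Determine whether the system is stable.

stable

The denominator s^2 + 4s + 29 factors as (s^2 + 4s + 29), giving poles at s = -2 + 5j, -2 - 5j.
Since all poles lie strictly in the left half-plane, the system is stable.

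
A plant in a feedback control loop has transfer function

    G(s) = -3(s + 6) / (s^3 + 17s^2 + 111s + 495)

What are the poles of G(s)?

The poles are the roots of the denominator s^3 + 17s^2 + 111s + 495 = 0.
Trying s = -11: the polynomial evaluates to 0, so (s + 11) is a factor.
Dividing out leaves s^2 + 6s + 45 = 0.
The quadratic formula then gives s = -3 ± 6j.

s = -3 ± 6j, -11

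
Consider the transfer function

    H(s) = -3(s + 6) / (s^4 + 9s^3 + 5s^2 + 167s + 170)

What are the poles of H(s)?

The poles are the roots of the denominator s^4 + 9s^3 + 5s^2 + 167s + 170 = 0.
Trying s = -10: the polynomial evaluates to 0, so (s + 10) is a factor.
Dividing out leaves s^3 - s^2 + 15s + 17 = 0.
This factors further as (s^2 - 2s + 17)(s + 1) = 0.

s = 1 ± 4j, -10, -1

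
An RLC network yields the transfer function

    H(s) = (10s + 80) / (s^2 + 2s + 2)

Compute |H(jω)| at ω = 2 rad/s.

|H(j2)| ≈ 18.44

Substitute s = j2: numerator = 80 + j20, denominator = -2 + j4.
|H(j2)| = |80 + j20| / |-2 + j4| = 82.462 / 4.4721 ≈ 18.44.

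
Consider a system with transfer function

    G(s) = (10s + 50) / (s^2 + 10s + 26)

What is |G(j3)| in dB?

|G(j3)|_dB ≈ 4.56 dB

Substitute s = j3: numerator = 50 + j30, denominator = 17 + j30.
|G(j3)| = |50 + j30| / |17 + j30| = 58.310 / 34.482 ≈ 1.691.
In decibels: 20·log₁₀(1.691) ≈ 4.56 dB.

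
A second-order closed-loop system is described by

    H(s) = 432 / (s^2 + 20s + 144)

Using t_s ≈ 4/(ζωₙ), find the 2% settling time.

t_s ≈ 0.4000 s

Comparing s^2 + 20s + 144 to s^2 + 2ζωₙs + ωₙ²: ωₙ = 12 rad/s and ζ = 20/(2·12) ≈ 0.8333.
ζωₙ = 20/2 = 10, so t_s ≈ 4/(ζωₙ) = 4/10 = 0.4000 s.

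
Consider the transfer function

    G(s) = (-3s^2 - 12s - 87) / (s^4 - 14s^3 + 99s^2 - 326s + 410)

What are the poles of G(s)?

s = 4 ± 5j, 3 ± j

The poles are the roots of the denominator s^4 - 14s^3 + 99s^2 - 326s + 410 = 0.
No real roots exist; factor into two real quadratics: (s^2 - 8s + 41)(s^2 - 6s + 10) = 0.
Each quadratic gives a conjugate pair via the quadratic formula.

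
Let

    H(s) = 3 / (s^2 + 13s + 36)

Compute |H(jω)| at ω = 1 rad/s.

Substitute s = j1: numerator = 3, denominator = 35 + j13.
|H(j1)| = |3| / |35 + j13| = 3 / 37.336 ≈ 0.08035.

|H(j1)| ≈ 0.08035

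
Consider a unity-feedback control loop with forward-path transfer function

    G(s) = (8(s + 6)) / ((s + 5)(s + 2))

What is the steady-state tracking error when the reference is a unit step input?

G(s) has no poles at the origin.
This is a Type 0 system. Kp = lim_{s→0} G(s) = 48/10 = 24/5.
e_ss = 1/(1 + Kp) = 1/(1 + 24/5) = 5/29 ≈ 0.1724.

e_ss = 0.1724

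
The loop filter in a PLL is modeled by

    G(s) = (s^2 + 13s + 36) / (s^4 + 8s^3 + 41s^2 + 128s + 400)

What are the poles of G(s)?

s = -4 + 3j, -4 - 3j, 4j, -4j

The poles are the roots of the denominator s^4 + 8s^3 + 41s^2 + 128s + 400 = 0.
No real roots exist; factor into two real quadratics: (s^2 + 8s + 25)(s^2 + 16) = 0.
Each quadratic gives a conjugate pair via the quadratic formula.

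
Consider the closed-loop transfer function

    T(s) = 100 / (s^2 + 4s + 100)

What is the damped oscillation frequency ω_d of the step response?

Comparing s^2 + 4s + 100 to s^2 + 2ζωₙs + ωₙ²: ωₙ = 10 rad/s and ζ = 4/(2·10) = 0.2.
ζωₙ = 4/2 = 2, so ω_d = ωₙ√(1−ζ²) = √(ωₙ² − (ζωₙ)²) = √(100 − 2²) = √96 ≈ 9.798 rad/s.

ω_d ≈ 9.798 rad/s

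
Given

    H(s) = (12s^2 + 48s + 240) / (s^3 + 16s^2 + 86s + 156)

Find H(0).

Set s = 0: H(0) = (240) / (156) = 20/13.

H(0) = 20/13 ≈ 1.538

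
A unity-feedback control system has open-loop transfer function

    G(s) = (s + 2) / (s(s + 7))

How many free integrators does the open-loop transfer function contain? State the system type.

The denominator has 1 factor of s at the origin (free integrator), so this is a Type 1 system.

Type 1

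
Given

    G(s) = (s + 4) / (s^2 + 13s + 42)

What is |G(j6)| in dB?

|G(j6)|_dB ≈ -20.7 dB

Substitute s = j6: numerator = 4 + j6, denominator = 6 + j78.
|G(j6)| = |4 + j6| / |6 + j78| = 7.2111 / 78.230 ≈ 0.09218.
In decibels: 20·log₁₀(0.09218) ≈ -20.7 dB.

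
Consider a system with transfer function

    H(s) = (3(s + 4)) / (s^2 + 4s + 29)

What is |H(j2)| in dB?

Substitute s = j2: numerator = 12 + j6, denominator = 25 + j8.
|H(j2)| = |12 + j6| / |25 + j8| = 13.416 / 26.249 ≈ 0.5111.
In decibels: 20·log₁₀(0.5111) ≈ -5.83 dB.

|H(j2)|_dB ≈ -5.83 dB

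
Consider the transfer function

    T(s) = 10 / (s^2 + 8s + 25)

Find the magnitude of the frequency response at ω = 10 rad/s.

Substitute s = j10: numerator = 10, denominator = -75 + j80.
|T(j10)| = |10| / |-75 + j80| = 10 / 109.66 ≈ 0.09119.

|T(j10)| ≈ 0.09119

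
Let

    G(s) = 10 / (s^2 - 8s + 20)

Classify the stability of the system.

The poles can be read from the denominator factors: s = 4 + 2j, 4 - 2j.
Since the pole(s) at s = 4 ± 2j lie in the right half-plane, the system is unstable.

unstable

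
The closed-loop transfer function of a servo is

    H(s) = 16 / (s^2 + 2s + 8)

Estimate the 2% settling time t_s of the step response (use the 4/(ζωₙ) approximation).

t_s ≈ 4 s

Comparing s^2 + 2s + 8 to s^2 + 2ζωₙs + ωₙ²: ωₙ = √8 ≈ 2.828 rad/s and ζ = 2/(2·√8) ≈ 0.3536.
ζωₙ = 2/2 = 1, so t_s ≈ 4/(ζωₙ) = 4/1 = 4 s.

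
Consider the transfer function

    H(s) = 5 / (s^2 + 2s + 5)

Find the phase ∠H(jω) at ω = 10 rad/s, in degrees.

∠H(j10) ≈ -168.1°

At s = j10: numerator = 5, denominator = -95 + j20.
∠H = ∠num − ∠den = 0° − (168.11°) = -168.1°.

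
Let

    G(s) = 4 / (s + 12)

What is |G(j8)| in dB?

Substitute s = j8: numerator = 4, denominator = 12 + j8.
|G(j8)| = |4| / |12 + j8| = 4 / 14.422 ≈ 0.2774.
In decibels: 20·log₁₀(0.2774) ≈ -11.1 dB.

|G(j8)|_dB ≈ -11.1 dB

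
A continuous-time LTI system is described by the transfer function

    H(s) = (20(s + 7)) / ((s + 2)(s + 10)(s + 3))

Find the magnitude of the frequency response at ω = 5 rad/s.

|H(j5)| ≈ 0.4901

Substitute s = j5: numerator = 140 + j100, denominator = -315 + j155.
|H(j5)| = |140 + j100| / |-315 + j155| = 172.05 / 351.07 ≈ 0.4901.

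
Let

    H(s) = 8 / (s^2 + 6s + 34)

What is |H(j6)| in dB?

|H(j6)|_dB ≈ -13.1 dB

Substitute s = j6: numerator = 8, denominator = -2 + j36.
|H(j6)| = |8| / |-2 + j36| = 8 / 36.056 ≈ 0.2219.
In decibels: 20·log₁₀(0.2219) ≈ -13.1 dB.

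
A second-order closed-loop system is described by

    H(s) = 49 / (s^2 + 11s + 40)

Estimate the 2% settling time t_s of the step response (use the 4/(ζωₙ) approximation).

Comparing s^2 + 11s + 40 to s^2 + 2ζωₙs + ωₙ²: ωₙ = √40 ≈ 6.325 rad/s and ζ = 11/(2·√40) ≈ 0.8696.
ζωₙ = 11/2 = 5.5, so t_s ≈ 4/(ζωₙ) = 4/5.5 ≈ 0.7273 s.

t_s ≈ 0.7273 s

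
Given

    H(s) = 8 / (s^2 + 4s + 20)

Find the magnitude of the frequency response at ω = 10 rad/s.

Substitute s = j10: numerator = 8, denominator = -80 + j40.
|H(j10)| = |8| / |-80 + j40| = 8 / 89.443 ≈ 0.08944.

|H(j10)| ≈ 0.08944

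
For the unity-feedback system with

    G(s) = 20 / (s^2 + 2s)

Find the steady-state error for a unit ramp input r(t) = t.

G(s) has one pole at the origin.
This is a Type 1 system. Kv = lim_{s→0} s·G(s) = 20/2 = 10.
e_ss = 1/Kv = 1/(10) = 1/10 ≈ 0.1000.

e_ss = 0.1000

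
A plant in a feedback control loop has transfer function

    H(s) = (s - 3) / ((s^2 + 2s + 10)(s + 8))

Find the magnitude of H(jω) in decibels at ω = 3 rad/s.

|H(j3)|_dB ≈ -21.8 dB

Substitute s = j3: numerator = -3 + j3, denominator = -10 + j51.
|H(j3)| = |-3 + j3| / |-10 + j51| = 4.2426 / 51.971 ≈ 0.08163.
In decibels: 20·log₁₀(0.08163) ≈ -21.8 dB.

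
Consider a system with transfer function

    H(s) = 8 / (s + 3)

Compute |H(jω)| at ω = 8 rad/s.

|H(j8)| ≈ 0.9363

Substitute s = j8: numerator = 8, denominator = 3 + j8.
|H(j8)| = |8| / |3 + j8| = 8 / 8.5440 ≈ 0.9363.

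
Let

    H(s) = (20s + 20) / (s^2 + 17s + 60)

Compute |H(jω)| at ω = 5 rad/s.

Substitute s = j5: numerator = 20 + j100, denominator = 35 + j85.
|H(j5)| = |20 + j100| / |35 + j85| = 101.98 / 91.924 ≈ 1.109.

|H(j5)| ≈ 1.109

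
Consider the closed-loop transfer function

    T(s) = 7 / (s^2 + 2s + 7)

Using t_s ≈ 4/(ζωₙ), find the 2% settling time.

t_s ≈ 4 s

Comparing s^2 + 2s + 7 to s^2 + 2ζωₙs + ωₙ²: ωₙ = √7 ≈ 2.646 rad/s and ζ = 2/(2·√7) ≈ 0.3780.
ζωₙ = 2/2 = 1, so t_s ≈ 4/(ζωₙ) = 4/1 = 4 s.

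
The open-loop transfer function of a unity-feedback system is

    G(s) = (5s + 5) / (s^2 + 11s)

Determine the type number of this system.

Type 1

Factor s from the denominator: s^2 + 11s = s·(s + 11).
There is 1 pole at the origin, so the system is Type 1.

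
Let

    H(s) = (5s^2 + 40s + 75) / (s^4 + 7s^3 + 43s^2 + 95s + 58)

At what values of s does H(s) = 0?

s = -3, -5

Set the numerator to zero: 5s^2 + 40s + 75 = 0, i.e. 5·(s^2 + 8s + 15) = 0.
Factoring: (s + 3)(s + 5) = 0.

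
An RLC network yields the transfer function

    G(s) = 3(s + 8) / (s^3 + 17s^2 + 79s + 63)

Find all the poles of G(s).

The poles are the roots of the denominator s^3 + 17s^2 + 79s + 63 = 0.
Trying s = -1: the polynomial evaluates to 0, so (s + 1) is a factor.
Dividing out leaves s^2 + 16s + 63 = 0.
Factoring the quadratic: (s + 9)(s + 7) = 0.

s = -1, -9, -7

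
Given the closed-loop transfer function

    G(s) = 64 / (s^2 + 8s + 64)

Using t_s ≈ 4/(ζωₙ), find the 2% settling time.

Comparing s^2 + 8s + 64 to s^2 + 2ζωₙs + ωₙ²: ωₙ = 8 rad/s and ζ = 8/(2·8) = 0.5.
ζωₙ = 8/2 = 4, so t_s ≈ 4/(ζωₙ) = 4/4 = 1 s.

t_s ≈ 1 s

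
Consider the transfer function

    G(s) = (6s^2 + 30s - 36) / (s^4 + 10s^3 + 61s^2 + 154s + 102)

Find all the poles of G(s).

The poles are the roots of the denominator s^4 + 10s^3 + 61s^2 + 154s + 102 = 0.
Trying s = -3: the polynomial evaluates to 0, so (s + 3) is a factor.
Dividing out leaves s^3 + 7s^2 + 40s + 34 = 0.
This factors further as (s^2 + 6s + 34)(s + 1) = 0.

s = -3 ± 5j, -3, -1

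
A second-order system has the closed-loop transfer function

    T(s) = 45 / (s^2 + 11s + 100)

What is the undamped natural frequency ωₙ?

Compare the denominator to the standard form s^2 + 2ζωₙs + ωₙ².
ωₙ² = 100, so ωₙ = 10 rad/s.

ωₙ = 10 rad/s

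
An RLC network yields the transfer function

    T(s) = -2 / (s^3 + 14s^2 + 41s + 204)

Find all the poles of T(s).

The poles are the roots of the denominator s^3 + 14s^2 + 41s + 204 = 0.
Trying s = -12: the polynomial evaluates to 0, so (s + 12) is a factor.
Dividing out leaves s^2 + 2s + 17 = 0.
The quadratic formula then gives s = -1 ± 4j.

s = -1 ± 4j, -12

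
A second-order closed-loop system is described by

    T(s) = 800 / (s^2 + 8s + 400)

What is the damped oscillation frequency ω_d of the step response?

Comparing s^2 + 8s + 400 to s^2 + 2ζωₙs + ωₙ²: ωₙ = 20 rad/s and ζ = 8/(2·20) = 0.2.
ζωₙ = 8/2 = 4, so ω_d = ωₙ√(1−ζ²) = √(ωₙ² − (ζωₙ)²) = √(400 − 4²) = √384 ≈ 19.60 rad/s.

ω_d ≈ 19.60 rad/s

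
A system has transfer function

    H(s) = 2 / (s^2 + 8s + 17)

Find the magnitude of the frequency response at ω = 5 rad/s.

|H(j5)| ≈ 0.04903

Substitute s = j5: numerator = 2, denominator = -8 + j40.
|H(j5)| = |2| / |-8 + j40| = 2 / 40.792 ≈ 0.04903.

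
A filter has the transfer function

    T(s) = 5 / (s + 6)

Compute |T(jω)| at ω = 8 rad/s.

Substitute s = j8: numerator = 5, denominator = 6 + j8.
|T(j8)| = |5| / |6 + j8| = 5 / 10 = 0.5000.

|T(j8)| = 0.5000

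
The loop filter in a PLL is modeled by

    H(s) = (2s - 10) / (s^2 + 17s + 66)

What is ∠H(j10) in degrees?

∠H(j10) ≈ 15.26°

At s = j10: numerator = -10 + j20, denominator = -34 + j170.
∠H = ∠num − ∠den = 116.57° − (101.31°) = 15.26°.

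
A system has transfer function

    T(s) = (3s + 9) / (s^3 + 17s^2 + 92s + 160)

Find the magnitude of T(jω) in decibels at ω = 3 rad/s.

|T(j3)|_dB ≈ -25.8 dB

Substitute s = j3: numerator = 9 + j9, denominator = 7 + j249.
|T(j3)| = |9 + j9| / |7 + j249| = 12.728 / 249.10 ≈ 0.05110.
In decibels: 20·log₁₀(0.05110) ≈ -25.8 dB.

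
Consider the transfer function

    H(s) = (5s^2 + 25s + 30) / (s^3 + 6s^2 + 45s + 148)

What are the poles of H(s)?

s = -1 ± 6j, -4

The poles are the roots of the denominator s^3 + 6s^2 + 45s + 148 = 0.
Trying s = -4: the polynomial evaluates to 0, so (s + 4) is a factor.
Dividing out leaves s^2 + 2s + 37 = 0.
The quadratic formula then gives s = -1 ± 6j.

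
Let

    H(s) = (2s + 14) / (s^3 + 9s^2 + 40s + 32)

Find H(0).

Set s = 0: H(0) = (14) / (32) = 7/16.

H(0) = 7/16 ≈ 0.4375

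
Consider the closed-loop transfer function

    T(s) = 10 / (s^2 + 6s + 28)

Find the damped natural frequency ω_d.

Comparing s^2 + 6s + 28 to s^2 + 2ζωₙs + ωₙ²: ωₙ = √28 ≈ 5.292 rad/s and ζ = 6/(2·√28) ≈ 0.5669.
ζωₙ = 6/2 = 3, so ω_d = ωₙ√(1−ζ²) = √(ωₙ² − (ζωₙ)²) = √(28 − 3²) = √19 ≈ 4.359 rad/s.

ω_d ≈ 4.359 rad/s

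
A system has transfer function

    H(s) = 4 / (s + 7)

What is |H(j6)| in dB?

|H(j6)|_dB ≈ -7.25 dB

Substitute s = j6: numerator = 4, denominator = 7 + j6.
|H(j6)| = |4| / |7 + j6| = 4 / 9.2195 ≈ 0.4339.
In decibels: 20·log₁₀(0.4339) ≈ -7.25 dB.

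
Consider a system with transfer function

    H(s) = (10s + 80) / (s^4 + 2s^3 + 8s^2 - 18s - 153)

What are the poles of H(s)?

The poles are the roots of the denominator s^4 + 2s^3 + 8s^2 - 18s - 153 = 0.
Trying s = 3: the polynomial evaluates to 0, so (s - 3) is a factor.
Dividing out leaves s^3 + 5s^2 + 23s + 51 = 0.
This factors further as (s^2 + 2s + 17)(s + 3) = 0.

s = 3, -1 ± 4j, -3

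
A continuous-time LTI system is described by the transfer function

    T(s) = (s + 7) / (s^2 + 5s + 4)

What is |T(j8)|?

|T(j8)| ≈ 0.1474

Substitute s = j8: numerator = 7 + j8, denominator = -60 + j40.
|T(j8)| = |7 + j8| / |-60 + j40| = 10.630 / 72.111 ≈ 0.1474.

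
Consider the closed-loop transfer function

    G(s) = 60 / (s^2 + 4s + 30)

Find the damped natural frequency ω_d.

ω_d ≈ 5.099 rad/s

Comparing s^2 + 4s + 30 to s^2 + 2ζωₙs + ωₙ²: ωₙ = √30 ≈ 5.477 rad/s and ζ = 4/(2·√30) ≈ 0.3651.
ζωₙ = 4/2 = 2, so ω_d = ωₙ√(1−ζ²) = √(ωₙ² − (ζωₙ)²) = √(30 − 2²) = √26 ≈ 5.099 rad/s.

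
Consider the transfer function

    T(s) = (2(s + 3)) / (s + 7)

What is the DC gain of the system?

T(0) = 6/7 ≈ 0.8571

At s = 0 each factor (s + a) contributes a and each (s^2 + bs + c) contributes c.
T(0) = 2·(3) / ((7)) = 6/7 = 6/7.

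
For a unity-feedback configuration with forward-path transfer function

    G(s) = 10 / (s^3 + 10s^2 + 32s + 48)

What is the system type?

The denominator has no factor of s at the origin — no free integrator — so this is a Type 0 system.

Type 0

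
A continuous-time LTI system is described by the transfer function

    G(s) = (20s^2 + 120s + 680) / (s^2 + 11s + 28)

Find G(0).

Set s = 0: G(0) = (680) / (28) = 170/7.

G(0) = 170/7 ≈ 24.29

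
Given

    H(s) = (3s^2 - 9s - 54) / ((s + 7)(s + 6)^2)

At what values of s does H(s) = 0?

s = 6, -3

Set the numerator to zero: 3s^2 - 9s - 54 = 0, i.e. 3·(s^2 - 3s - 18) = 0.
Factoring: (s - 6)(s + 3) = 0.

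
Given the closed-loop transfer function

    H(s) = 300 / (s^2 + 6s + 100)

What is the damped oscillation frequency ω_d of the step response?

ω_d ≈ 9.539 rad/s

Comparing s^2 + 6s + 100 to s^2 + 2ζωₙs + ωₙ²: ωₙ = 10 rad/s and ζ = 6/(2·10) = 0.3.
ζωₙ = 6/2 = 3, so ω_d = ωₙ√(1−ζ²) = √(ωₙ² − (ζωₙ)²) = √(100 − 3²) = √91 ≈ 9.539 rad/s.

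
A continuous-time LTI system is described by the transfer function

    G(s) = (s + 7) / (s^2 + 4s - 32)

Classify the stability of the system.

The denominator s^2 + 4s - 32 factors as (s - 4)(s + 8), giving poles at s = 4, -8.
Since the pole(s) at s = 4 lie in the right half-plane, the system is unstable.

unstable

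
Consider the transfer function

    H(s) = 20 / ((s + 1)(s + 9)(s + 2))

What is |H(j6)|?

|H(j6)| ≈ 0.04806

Substitute s = j6: numerator = 20, denominator = -414 - j42.
|H(j6)| = |20| / |-414 - j42| = 20 / 416.12 ≈ 0.04806.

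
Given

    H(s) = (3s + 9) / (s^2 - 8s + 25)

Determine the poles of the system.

s = 4 + 3j, 4 - 3j

The poles are the roots of the denominator s^2 - 8s + 25 = 0.
Using the quadratic formula: s = (8 ± √(-36))/2 = 4 ± 3j.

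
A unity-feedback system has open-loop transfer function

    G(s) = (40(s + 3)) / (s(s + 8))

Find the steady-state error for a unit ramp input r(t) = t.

e_ss = 0.06667

G(s) has one pole at the origin.
This is a Type 1 system. Kv = lim_{s→0} s·G(s) = 120/8 = 15.
e_ss = 1/Kv = 1/(15) = 1/15 ≈ 0.06667.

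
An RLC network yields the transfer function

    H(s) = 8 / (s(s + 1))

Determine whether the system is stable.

The poles can be read from the denominator factors: s = 0, -1.
Since the simple pole(s) at s = 0 lie on the jω-axis with none in the right half-plane, the system is marginally stable.

marginally stable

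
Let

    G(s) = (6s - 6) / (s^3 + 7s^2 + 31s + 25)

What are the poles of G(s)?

s = -3 ± 4j, -1

The poles are the roots of the denominator s^3 + 7s^2 + 31s + 25 = 0.
Trying s = -1: the polynomial evaluates to 0, so (s + 1) is a factor.
Dividing out leaves s^2 + 6s + 25 = 0.
The quadratic formula then gives s = -3 ± 4j.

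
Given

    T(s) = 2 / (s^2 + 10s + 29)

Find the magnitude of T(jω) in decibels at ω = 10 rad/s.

|T(j10)|_dB ≈ -35.8 dB

Substitute s = j10: numerator = 2, denominator = -71 + j100.
|T(j10)| = |2| / |-71 + j100| = 2 / 122.64 ≈ 0.01631.
In decibels: 20·log₁₀(0.01631) ≈ -35.8 dB.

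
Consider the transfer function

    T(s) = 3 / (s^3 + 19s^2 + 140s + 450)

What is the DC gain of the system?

T(0) = 1/150 ≈ 0.006667

Set s = 0: T(0) = (3) / (450) = 1/150.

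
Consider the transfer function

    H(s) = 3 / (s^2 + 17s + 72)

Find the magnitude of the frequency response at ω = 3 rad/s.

Substitute s = j3: numerator = 3, denominator = 63 + j51.
|H(j3)| = |3| / |63 + j51| = 3 / 81.056 ≈ 0.03701.

|H(j3)| ≈ 0.03701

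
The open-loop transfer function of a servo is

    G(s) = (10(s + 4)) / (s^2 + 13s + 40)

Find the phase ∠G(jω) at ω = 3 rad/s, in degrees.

∠G(j3) ≈ -14.65°

At s = j3: numerator = 40 + j30, denominator = 31 + j39.
∠G = ∠num − ∠den = 36.870° − (51.520°) = -14.65°.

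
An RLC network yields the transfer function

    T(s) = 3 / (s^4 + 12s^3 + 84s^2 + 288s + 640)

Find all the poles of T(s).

s = -2 + 4j, -2 - 4j, -4 + 4j, -4 - 4j

The poles are the roots of the denominator s^4 + 12s^3 + 84s^2 + 288s + 640 = 0.
No real roots exist; factor into two real quadratics: (s^2 + 4s + 20)(s^2 + 8s + 32) = 0.
Each quadratic gives a conjugate pair via the quadratic formula.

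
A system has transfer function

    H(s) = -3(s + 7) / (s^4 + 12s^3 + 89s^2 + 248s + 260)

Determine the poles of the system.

s = -2 ± j, -4 ± 6j

The poles are the roots of the denominator s^4 + 12s^3 + 89s^2 + 248s + 260 = 0.
No real roots exist; factor into two real quadratics: (s^2 + 4s + 5)(s^2 + 8s + 52) = 0.
Each quadratic gives a conjugate pair via the quadratic formula.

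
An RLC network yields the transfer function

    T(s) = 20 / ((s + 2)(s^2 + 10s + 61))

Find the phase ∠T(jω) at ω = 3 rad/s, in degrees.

∠T(j3) ≈ -86.29°

At s = j3: numerator = 20, denominator = 14 + j216.
∠T = ∠num − ∠den = 0° − (86.292°) = -86.29°.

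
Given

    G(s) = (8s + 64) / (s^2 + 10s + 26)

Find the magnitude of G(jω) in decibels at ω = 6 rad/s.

Substitute s = j6: numerator = 64 + j48, denominator = -10 + j60.
|G(j6)| = |64 + j48| / |-10 + j60| = 80 / 60.828 ≈ 1.315.
In decibels: 20·log₁₀(1.315) ≈ 2.38 dB.

|G(j6)|_dB ≈ 2.38 dB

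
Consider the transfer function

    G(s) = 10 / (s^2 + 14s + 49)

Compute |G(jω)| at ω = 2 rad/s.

Substitute s = j2: numerator = 10, denominator = 45 + j28.
|G(j2)| = |10| / |45 + j28| = 10 / 53 ≈ 0.1887.

|G(j2)| ≈ 0.1887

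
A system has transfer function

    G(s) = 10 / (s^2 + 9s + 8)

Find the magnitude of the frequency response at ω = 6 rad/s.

|G(j6)| ≈ 0.1644

Substitute s = j6: numerator = 10, denominator = -28 + j54.
|G(j6)| = |10| / |-28 + j54| = 10 / 60.828 ≈ 0.1644.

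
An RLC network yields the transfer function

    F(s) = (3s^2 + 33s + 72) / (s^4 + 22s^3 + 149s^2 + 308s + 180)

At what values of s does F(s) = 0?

s = -8, -3

Set the numerator to zero: 3s^2 + 33s + 72 = 0, i.e. 3·(s^2 + 11s + 24) = 0.
Factoring: (s + 8)(s + 3) = 0.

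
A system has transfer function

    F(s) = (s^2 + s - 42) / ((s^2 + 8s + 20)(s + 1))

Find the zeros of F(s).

s = -7, 6

Set the numerator to zero: s^2 + s - 42 = 0.
Factoring: (s + 7)(s - 6) = 0.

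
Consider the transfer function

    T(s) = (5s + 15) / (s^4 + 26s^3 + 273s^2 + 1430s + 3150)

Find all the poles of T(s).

The poles are the roots of the denominator s^4 + 26s^3 + 273s^2 + 1430s + 3150 = 0.
Trying s = -9: the polynomial evaluates to 0, so (s + 9) is a factor.
Dividing out leaves s^3 + 17s^2 + 120s + 350 = 0.
This factors further as (s^2 + 10s + 50)(s + 7) = 0.

s = -5 + 5j, -5 - 5j, -9, -7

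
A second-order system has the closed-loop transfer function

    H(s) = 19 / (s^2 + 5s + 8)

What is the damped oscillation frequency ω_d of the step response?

ω_d ≈ 1.323 rad/s

Comparing s^2 + 5s + 8 to s^2 + 2ζωₙs + ωₙ²: ωₙ = √8 ≈ 2.828 rad/s and ζ = 5/(2·√8) ≈ 0.8839.
ζωₙ = 5/2 = 2.5, so ω_d = ωₙ√(1−ζ²) = √(ωₙ² − (ζωₙ)²) = √(8 − 2.5²) = √1.75 ≈ 1.323 rad/s.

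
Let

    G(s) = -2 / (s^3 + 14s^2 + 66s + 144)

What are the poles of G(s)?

The poles are the roots of the denominator s^3 + 14s^2 + 66s + 144 = 0.
Trying s = -8: the polynomial evaluates to 0, so (s + 8) is a factor.
Dividing out leaves s^2 + 6s + 18 = 0.
The quadratic formula then gives s = -3 ± 3j.

s = -8, -3 ± 3j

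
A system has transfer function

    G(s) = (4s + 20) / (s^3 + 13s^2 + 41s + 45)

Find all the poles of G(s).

The poles are the roots of the denominator s^3 + 13s^2 + 41s + 45 = 0.
Trying s = -9: the polynomial evaluates to 0, so (s + 9) is a factor.
Dividing out leaves s^2 + 4s + 5 = 0.
The quadratic formula then gives s = -2 ± 1j.

s = -2 ± j, -9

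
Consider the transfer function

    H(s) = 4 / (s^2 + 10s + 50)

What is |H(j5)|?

|H(j5)| ≈ 0.07155

Substitute s = j5: numerator = 4, denominator = 25 + j50.
|H(j5)| = |4| / |25 + j50| = 4 / 55.902 ≈ 0.07155.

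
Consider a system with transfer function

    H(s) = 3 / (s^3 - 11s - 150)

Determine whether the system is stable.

The denominator s^3 - 11s - 150 factors as (s^2 + 6s + 25)(s - 6), giving poles at s = -3 ± 4j, 6.
Since the pole(s) at s = 6 lie in the right half-plane, the system is unstable.

unstable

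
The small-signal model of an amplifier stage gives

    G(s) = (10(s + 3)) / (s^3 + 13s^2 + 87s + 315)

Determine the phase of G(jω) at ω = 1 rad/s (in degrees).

∠G(j1) ≈ 2.540°

At s = j1: numerator = 30 + j10, denominator = 302 + j86.
∠G = ∠num − ∠den = 18.435° − (15.895°) = 2.540°.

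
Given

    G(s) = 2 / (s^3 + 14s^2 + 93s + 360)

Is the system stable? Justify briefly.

The denominator s^3 + 14s^2 + 93s + 360 factors as (s^2 + 6s + 45)(s + 8), giving poles at s = -3 + 6j, -3 - 6j, -8.
Since all poles lie strictly in the left half-plane, the system is stable.

stable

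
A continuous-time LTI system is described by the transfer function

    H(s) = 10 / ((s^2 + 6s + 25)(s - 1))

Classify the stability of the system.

The poles can be read from the denominator factors: s = -3 + 4j, -3 - 4j, 1.
Since the pole(s) at s = 1 lie in the right half-plane, the system is unstable.

unstable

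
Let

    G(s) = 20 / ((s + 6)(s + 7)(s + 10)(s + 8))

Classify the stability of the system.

stable

The poles can be read from the denominator factors: s = -6, -7, -10, -8.
Since all poles lie strictly in the left half-plane, the system is stable.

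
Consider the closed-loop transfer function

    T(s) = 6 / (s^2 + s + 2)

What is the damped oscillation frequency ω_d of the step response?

Comparing s^2 + s + 2 to s^2 + 2ζωₙs + ωₙ²: ωₙ = √2 ≈ 1.414 rad/s and ζ = 1/(2·√2) ≈ 0.3536.
ζωₙ = 1/2 = 0.5, so ω_d = ωₙ√(1−ζ²) = √(ωₙ² − (ζωₙ)²) = √(2 − 0.5²) = √1.75 ≈ 1.323 rad/s.

ω_d ≈ 1.323 rad/s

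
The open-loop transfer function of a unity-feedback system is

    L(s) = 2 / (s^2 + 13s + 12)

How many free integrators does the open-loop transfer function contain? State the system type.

Type 0

The denominator has no factor of s at the origin — no free integrator — so this is a Type 0 system.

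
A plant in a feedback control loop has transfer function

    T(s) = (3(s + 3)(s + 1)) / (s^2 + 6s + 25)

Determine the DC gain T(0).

Set s = 0: T(0) = (9) / (25) = 9/25.

T(0) = 9/25 ≈ 0.3600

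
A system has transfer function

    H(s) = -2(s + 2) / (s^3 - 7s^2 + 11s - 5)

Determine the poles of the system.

The poles are the roots of the denominator s^3 - 7s^2 + 11s - 5 = 0.
Trying s = 1: the polynomial evaluates to 0, so (s - 1) is a factor.
Dividing out leaves s^2 - 6s + 5 = 0.
Factoring the quadratic: (s - 5)(s - 1) = 0.

s = 1, 5, 1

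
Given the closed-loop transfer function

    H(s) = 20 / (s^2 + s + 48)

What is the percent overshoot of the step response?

Comparing s^2 + s + 48 to s^2 + 2ζωₙs + ωₙ²: ωₙ = √48 ≈ 6.928 rad/s and ζ = 1/(2·√48) ≈ 0.07217.
%OS = 100·exp(−πζ/√(1−ζ²)) = 100·exp(−π·0.07217/√(1−0.07217²)) ≈ 79.7%.

%OS ≈ 79.7%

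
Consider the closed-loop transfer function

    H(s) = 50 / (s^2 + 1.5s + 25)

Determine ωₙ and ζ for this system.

ωₙ = 5 rad/s, ζ = 0.15

Compare the denominator to the standard form s^2 + 2ζωₙs + ωₙ².
ωₙ² = 25, so ωₙ = 5 rad/s.
2ζωₙ = 1.5, so ζ = 1.5/(2·5) = 0.15.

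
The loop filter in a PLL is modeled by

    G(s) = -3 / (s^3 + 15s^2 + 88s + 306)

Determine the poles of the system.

s = -3 + 5j, -3 - 5j, -9

The poles are the roots of the denominator s^3 + 15s^2 + 88s + 306 = 0.
Trying s = -9: the polynomial evaluates to 0, so (s + 9) is a factor.
Dividing out leaves s^2 + 6s + 34 = 0.
The quadratic formula then gives s = -3 ± 5j.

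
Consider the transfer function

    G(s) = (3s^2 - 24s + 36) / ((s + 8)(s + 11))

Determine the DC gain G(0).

G(0) = 9/22 ≈ 0.4091

Set s = 0: G(0) = (36) / (88) = 9/22.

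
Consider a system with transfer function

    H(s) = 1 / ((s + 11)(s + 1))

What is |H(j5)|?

|H(j5)| ≈ 0.01623

Substitute s = j5: numerator = 1, denominator = -14 + j60.
|H(j5)| = |1| / |-14 + j60| = 1 / 61.612 ≈ 0.01623.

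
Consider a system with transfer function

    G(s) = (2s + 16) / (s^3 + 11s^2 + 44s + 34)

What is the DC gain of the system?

G(0) = 8/17 ≈ 0.4706

Set s = 0: G(0) = (16) / (34) = 8/17.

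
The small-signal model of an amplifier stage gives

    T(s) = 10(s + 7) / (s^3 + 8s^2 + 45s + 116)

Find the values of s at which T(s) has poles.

s = -4, -2 + 5j, -2 - 5j

The poles are the roots of the denominator s^3 + 8s^2 + 45s + 116 = 0.
Trying s = -4: the polynomial evaluates to 0, so (s + 4) is a factor.
Dividing out leaves s^2 + 4s + 29 = 0.
The quadratic formula then gives s = -2 ± 5j.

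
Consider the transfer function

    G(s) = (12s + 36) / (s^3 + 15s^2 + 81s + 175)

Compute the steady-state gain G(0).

G(0) = 36/175 ≈ 0.2057

Set s = 0: G(0) = (36) / (175) = 36/175.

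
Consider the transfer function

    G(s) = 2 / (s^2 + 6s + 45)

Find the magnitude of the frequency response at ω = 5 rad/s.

|G(j5)| ≈ 0.05547

Substitute s = j5: numerator = 2, denominator = 20 + j30.
|G(j5)| = |2| / |20 + j30| = 2 / 36.056 ≈ 0.05547.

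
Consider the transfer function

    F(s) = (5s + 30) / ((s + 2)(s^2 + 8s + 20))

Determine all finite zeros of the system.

Set the numerator to zero: 5s + 30 = 0, i.e. 5·(s + 6) = 0.
So s = -6.

s = -6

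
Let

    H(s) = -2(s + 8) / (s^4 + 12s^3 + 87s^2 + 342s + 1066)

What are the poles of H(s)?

s = -5 + 4j, -5 - 4j, -1 + 5j, -1 - 5j

The poles are the roots of the denominator s^4 + 12s^3 + 87s^2 + 342s + 1066 = 0.
No real roots exist; factor into two real quadratics: (s^2 + 10s + 41)(s^2 + 2s + 26) = 0.
Each quadratic gives a conjugate pair via the quadratic formula.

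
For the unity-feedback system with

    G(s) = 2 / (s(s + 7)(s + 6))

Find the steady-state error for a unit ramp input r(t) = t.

G(s) has one pole at the origin.
This is a Type 1 system. Kv = lim_{s→0} s·G(s) = 2/42 = 1/21.
e_ss = 1/Kv = 1/(1/21) = 21.

e_ss = 21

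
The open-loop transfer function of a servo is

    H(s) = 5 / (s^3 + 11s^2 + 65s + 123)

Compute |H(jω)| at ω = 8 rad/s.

Substitute s = j8: numerator = 5, denominator = -581 + j8.
|H(j8)| = |5| / |-581 + j8| = 5 / 581.06 ≈ 0.008605.

|H(j8)| ≈ 0.008605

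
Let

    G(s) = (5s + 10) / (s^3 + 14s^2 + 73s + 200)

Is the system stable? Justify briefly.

The denominator s^3 + 14s^2 + 73s + 200 factors as (s^2 + 6s + 25)(s + 8), giving poles at s = -3 ± 4j, -8.
Since all poles lie strictly in the left half-plane, the system is stable.

stable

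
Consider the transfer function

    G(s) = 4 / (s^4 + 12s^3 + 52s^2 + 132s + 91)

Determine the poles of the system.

The poles are the roots of the denominator s^4 + 12s^3 + 52s^2 + 132s + 91 = 0.
Trying s = -1: the polynomial evaluates to 0, so (s + 1) is a factor.
Dividing out leaves s^3 + 11s^2 + 41s + 91 = 0.
This factors further as (s^2 + 4s + 13)(s + 7) = 0.

s = -2 ± 3j, -1, -7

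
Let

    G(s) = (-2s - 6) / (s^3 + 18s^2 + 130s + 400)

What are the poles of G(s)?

The poles are the roots of the denominator s^3 + 18s^2 + 130s + 400 = 0.
Trying s = -8: the polynomial evaluates to 0, so (s + 8) is a factor.
Dividing out leaves s^2 + 10s + 50 = 0.
The quadratic formula then gives s = -5 ± 5j.

s = -5 + 5j, -5 - 5j, -8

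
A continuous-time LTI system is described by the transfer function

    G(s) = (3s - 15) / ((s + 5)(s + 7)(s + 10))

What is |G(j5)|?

|G(j5)| ≈ 0.03119

Substitute s = j5: numerator = -15 + j15, denominator = -200 + j650.
|G(j5)| = |-15 + j15| / |-200 + j650| = 21.213 / 680.07 ≈ 0.03119.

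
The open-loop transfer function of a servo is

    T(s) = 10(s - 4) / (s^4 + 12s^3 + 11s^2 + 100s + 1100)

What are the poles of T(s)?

The poles are the roots of the denominator s^4 + 12s^3 + 11s^2 + 100s + 1100 = 0.
Trying s = -11: the polynomial evaluates to 0, so (s + 11) is a factor.
Dividing out leaves s^3 + s^2 + 100 = 0.
This factors further as (s^2 - 4s + 20)(s + 5) = 0.

s = 2 ± 4j, -11, -5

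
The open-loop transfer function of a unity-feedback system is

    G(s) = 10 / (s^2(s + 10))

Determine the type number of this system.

Type 2

The denominator has 2 factors of s at the origin (free integrators), so this is a Type 2 system.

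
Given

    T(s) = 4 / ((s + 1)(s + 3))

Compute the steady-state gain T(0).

At s = 0 each factor (s + a) contributes a and each (s^2 + bs + c) contributes c.
T(0) = 4·1 / ((1) · (3)) = 4/3 = 4/3.

T(0) = 4/3 ≈ 1.333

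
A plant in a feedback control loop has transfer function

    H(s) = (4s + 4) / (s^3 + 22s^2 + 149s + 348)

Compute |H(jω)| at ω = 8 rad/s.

|H(j8)| ≈ 0.02561

Substitute s = j8: numerator = 4 + j32, denominator = -1060 + j680.
|H(j8)| = |4 + j32| / |-1060 + j680| = 32.249 / 1259.4 ≈ 0.02561.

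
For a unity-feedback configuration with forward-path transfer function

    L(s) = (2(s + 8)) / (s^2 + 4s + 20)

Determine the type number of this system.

Type 0

The denominator has no factor of s at the origin — no free integrator — so this is a Type 0 system.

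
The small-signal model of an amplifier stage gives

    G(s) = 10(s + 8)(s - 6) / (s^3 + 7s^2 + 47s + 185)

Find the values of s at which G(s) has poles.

s = -1 + 6j, -1 - 6j, -5

The poles are the roots of the denominator s^3 + 7s^2 + 47s + 185 = 0.
Trying s = -5: the polynomial evaluates to 0, so (s + 5) is a factor.
Dividing out leaves s^2 + 2s + 37 = 0.
The quadratic formula then gives s = -1 ± 6j.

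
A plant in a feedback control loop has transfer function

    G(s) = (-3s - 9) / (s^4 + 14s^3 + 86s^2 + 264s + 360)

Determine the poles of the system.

s = -3 ± 3j, -4 ± 2j

The poles are the roots of the denominator s^4 + 14s^3 + 86s^2 + 264s + 360 = 0.
No real roots exist; factor into two real quadratics: (s^2 + 6s + 18)(s^2 + 8s + 20) = 0.
Each quadratic gives a conjugate pair via the quadratic formula.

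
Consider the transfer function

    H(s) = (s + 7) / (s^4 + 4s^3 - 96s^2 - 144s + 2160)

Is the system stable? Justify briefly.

The denominator s^4 + 4s^3 - 96s^2 - 144s + 2160 factors as (s + 10)(s - 6)^2(s + 6), giving poles at s = -10, 6, -6, 6.
Since the pole(s) at s = 6, 6 lie in the right half-plane, the system is unstable.

unstable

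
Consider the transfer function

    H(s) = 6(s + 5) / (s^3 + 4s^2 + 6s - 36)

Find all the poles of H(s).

s = 2, -3 + 3j, -3 - 3j

The poles are the roots of the denominator s^3 + 4s^2 + 6s - 36 = 0.
Trying s = 2: the polynomial evaluates to 0, so (s - 2) is a factor.
Dividing out leaves s^2 + 6s + 18 = 0.
The quadratic formula then gives s = -3 ± 3j.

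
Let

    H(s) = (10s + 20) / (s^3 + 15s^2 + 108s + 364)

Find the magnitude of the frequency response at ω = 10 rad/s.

|H(j10)| ≈ 0.08955

Substitute s = j10: numerator = 20 + j100, denominator = -1136 + j80.
|H(j10)| = |20 + j100| / |-1136 + j80| = 101.98 / 1138.8 ≈ 0.08955.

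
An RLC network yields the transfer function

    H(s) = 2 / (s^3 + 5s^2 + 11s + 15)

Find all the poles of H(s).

s = -1 + 2j, -1 - 2j, -3

The poles are the roots of the denominator s^3 + 5s^2 + 11s + 15 = 0.
Trying s = -3: the polynomial evaluates to 0, so (s + 3) is a factor.
Dividing out leaves s^2 + 2s + 5 = 0.
The quadratic formula then gives s = -1 ± 2j.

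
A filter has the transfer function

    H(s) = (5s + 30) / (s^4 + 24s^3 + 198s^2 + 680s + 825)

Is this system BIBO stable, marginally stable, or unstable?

The denominator s^4 + 24s^3 + 198s^2 + 680s + 825 factors as (s + 3)(s + 5)^2(s + 11), giving poles at s = -3, -5, -5, -11.
Since all poles lie strictly in the left half-plane, the system is stable.

stable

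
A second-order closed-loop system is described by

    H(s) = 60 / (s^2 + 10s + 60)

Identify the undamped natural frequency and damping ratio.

Compare the denominator to the standard form s^2 + 2ζωₙs + ωₙ².
ωₙ² = 60, so ωₙ = √60 ≈ 7.746 rad/s.
2ζωₙ = 10, so ζ = 10/(2·√60) ≈ 0.6455.
With ζ = 0.6455 the response is underdamped.

ωₙ ≈ 7.746 rad/s, ζ ≈ 0.6455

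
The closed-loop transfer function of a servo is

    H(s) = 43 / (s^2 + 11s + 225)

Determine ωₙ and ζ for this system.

ωₙ = 15 rad/s, ζ ≈ 0.3667

Compare the denominator to the standard form s^2 + 2ζωₙs + ωₙ².
ωₙ² = 225, so ωₙ = 15 rad/s.
2ζωₙ = 11, so ζ = 11/(2·15) ≈ 0.3667.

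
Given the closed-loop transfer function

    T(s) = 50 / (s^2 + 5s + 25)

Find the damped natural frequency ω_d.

ω_d ≈ 4.330 rad/s

Comparing s^2 + 5s + 25 to s^2 + 2ζωₙs + ωₙ²: ωₙ = 5 rad/s and ζ = 5/(2·5) = 0.5.
ζωₙ = 5/2 = 2.5, so ω_d = ωₙ√(1−ζ²) = √(ωₙ² − (ζωₙ)²) = √(25 − 2.5²) = √18.75 ≈ 4.330 rad/s.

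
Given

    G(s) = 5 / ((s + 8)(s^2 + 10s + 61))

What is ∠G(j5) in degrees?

At s = j5: numerator = 5, denominator = 38 + j580.
∠G = ∠num − ∠den = 0° − (86.251°) = -86.25°.

∠G(j5) ≈ -86.25°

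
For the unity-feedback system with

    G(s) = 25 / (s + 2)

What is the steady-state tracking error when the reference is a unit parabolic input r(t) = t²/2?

G(s) has no poles at the origin.
This is a Type 0 system; Ka = lim_{s→0} s^2·G(s) = 0, so the steady-state error for a parabola input is infinite.

e_ss = ∞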